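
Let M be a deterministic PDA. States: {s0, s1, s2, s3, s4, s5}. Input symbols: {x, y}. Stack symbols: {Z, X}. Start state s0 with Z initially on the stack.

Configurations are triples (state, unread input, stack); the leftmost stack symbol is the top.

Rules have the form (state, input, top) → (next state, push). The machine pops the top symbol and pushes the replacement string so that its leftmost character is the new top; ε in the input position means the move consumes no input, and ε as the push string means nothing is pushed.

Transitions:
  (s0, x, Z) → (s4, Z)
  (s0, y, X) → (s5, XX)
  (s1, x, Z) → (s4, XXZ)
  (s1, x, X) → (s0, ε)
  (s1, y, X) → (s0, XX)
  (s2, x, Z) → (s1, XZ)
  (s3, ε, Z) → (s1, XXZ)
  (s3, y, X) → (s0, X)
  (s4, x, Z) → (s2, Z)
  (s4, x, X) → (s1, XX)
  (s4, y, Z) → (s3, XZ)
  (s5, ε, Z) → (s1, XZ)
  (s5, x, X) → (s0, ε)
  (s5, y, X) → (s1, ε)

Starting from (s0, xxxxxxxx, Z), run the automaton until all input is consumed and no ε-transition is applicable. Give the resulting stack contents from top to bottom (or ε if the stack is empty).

Z

(s0, xxxxxxxx, Z) ⊢ (s4, xxxxxxx, Z) ⊢ (s2, xxxxxx, Z) ⊢ (s1, xxxxx, XZ) ⊢ (s0, xxxx, Z) ⊢ (s4, xxx, Z) ⊢ (s2, xx, Z) ⊢ (s1, x, XZ) ⊢ (s0, ε, Z)
All input consumed in state s0 with stack Z.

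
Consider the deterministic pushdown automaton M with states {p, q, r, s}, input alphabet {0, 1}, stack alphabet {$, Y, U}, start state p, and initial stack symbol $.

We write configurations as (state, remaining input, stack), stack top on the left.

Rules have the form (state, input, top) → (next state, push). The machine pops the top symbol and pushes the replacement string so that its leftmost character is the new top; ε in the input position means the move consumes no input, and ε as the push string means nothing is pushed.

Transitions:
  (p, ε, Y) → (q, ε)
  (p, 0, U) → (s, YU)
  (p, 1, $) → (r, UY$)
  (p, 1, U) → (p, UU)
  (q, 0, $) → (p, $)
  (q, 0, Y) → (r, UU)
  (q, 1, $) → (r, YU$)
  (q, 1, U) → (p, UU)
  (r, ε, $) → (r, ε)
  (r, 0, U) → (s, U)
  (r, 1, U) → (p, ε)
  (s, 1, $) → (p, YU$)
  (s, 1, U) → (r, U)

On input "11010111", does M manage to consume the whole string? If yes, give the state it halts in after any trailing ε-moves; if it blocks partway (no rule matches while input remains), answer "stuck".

r

(p, 11010111, $)
  read 1, top $: go to r, push UY$ → (r, 1010111, UY$)
  read 1, top U: go to p, push ε → (p, 010111, Y$)
  ε-move, top Y: go to q, push ε → (q, 010111, $)
  read 0, top $: go to p, push $ → (p, 10111, $)
  read 1, top $: go to r, push UY$ → (r, 0111, UY$)
  read 0, top U: go to s, push U → (s, 111, UY$)
  read 1, top U: go to r, push U → (r, 11, UY$)
  read 1, top U: go to p, push ε → (p, 1, Y$)
  ε-move, top Y: go to q, push ε → (q, 1, $)
  read 1, top $: go to r, push YU$ → (r, ε, YU$)
All input consumed; M is in state r.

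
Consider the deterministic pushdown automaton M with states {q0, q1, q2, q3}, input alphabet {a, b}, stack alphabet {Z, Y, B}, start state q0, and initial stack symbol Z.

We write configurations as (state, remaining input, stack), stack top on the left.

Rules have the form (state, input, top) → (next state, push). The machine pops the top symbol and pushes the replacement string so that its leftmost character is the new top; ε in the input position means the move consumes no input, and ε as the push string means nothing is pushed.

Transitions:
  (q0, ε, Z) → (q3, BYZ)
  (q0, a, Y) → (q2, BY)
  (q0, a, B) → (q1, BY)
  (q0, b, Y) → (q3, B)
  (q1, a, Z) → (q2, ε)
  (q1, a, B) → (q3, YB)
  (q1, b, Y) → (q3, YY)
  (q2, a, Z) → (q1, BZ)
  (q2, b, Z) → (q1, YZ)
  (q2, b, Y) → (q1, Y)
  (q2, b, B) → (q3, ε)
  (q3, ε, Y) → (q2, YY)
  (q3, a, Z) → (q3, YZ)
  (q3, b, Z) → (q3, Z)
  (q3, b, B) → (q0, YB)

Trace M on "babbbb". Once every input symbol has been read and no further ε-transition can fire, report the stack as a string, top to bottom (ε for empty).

YYYYBYZ

(q0, babbbb, Z) ⊢ (q3, babbbb, BYZ) ⊢ (q0, abbbb, YBYZ) ⊢ (q2, bbbb, BYBYZ) ⊢ (q3, bbb, YBYZ) ⊢ (q2, bbb, YYBYZ) ⊢ (q1, bb, YYBYZ) ⊢ (q3, b, YYYBYZ) ⊢ (q2, b, YYYYBYZ) ⊢ (q1, ε, YYYYBYZ)
All input consumed in state q1 with stack YYYYBYZ.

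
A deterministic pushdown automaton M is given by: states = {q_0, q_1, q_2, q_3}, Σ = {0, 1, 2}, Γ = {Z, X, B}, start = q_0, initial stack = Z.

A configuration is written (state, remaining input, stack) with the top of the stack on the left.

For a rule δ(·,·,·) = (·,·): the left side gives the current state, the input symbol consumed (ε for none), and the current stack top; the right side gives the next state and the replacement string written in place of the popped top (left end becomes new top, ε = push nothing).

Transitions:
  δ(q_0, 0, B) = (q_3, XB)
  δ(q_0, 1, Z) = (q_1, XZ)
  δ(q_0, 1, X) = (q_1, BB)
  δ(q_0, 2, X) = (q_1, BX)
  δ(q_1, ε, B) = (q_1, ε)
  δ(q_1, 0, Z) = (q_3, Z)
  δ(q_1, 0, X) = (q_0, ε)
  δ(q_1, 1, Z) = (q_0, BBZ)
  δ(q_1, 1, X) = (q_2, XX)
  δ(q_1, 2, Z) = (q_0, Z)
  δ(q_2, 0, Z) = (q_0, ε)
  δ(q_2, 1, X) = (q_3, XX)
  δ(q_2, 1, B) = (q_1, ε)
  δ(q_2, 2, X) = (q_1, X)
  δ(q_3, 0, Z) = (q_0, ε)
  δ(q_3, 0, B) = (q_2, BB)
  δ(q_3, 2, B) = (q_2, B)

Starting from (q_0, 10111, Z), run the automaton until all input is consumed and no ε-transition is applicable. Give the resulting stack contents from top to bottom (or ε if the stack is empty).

(q_0, 10111, Z)
  read 1, top Z: go to q_1, push XZ → (q_1, 0111, XZ)
  read 0, top X: go to q_0, push ε → (q_0, 111, Z)
  read 1, top Z: go to q_1, push XZ → (q_1, 11, XZ)
  read 1, top X: go to q_2, push XX → (q_2, 1, XXZ)
  read 1, top X: go to q_3, push XX → (q_3, ε, XXXZ)
All input consumed in state q_3 with stack XXXZ.

XXXZ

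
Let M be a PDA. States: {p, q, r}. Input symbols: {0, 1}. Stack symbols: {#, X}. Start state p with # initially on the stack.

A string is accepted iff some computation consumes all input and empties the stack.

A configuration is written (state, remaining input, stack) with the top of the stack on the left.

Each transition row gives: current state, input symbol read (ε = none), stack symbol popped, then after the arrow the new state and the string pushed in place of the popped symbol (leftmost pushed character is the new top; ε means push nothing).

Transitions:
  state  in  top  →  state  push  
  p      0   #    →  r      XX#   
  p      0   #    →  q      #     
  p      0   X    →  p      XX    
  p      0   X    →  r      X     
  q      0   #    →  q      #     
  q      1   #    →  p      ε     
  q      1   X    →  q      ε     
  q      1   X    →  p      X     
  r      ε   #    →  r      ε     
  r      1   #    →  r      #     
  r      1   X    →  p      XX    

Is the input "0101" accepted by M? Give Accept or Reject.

No computation consumes all input and empties the stack.

Reject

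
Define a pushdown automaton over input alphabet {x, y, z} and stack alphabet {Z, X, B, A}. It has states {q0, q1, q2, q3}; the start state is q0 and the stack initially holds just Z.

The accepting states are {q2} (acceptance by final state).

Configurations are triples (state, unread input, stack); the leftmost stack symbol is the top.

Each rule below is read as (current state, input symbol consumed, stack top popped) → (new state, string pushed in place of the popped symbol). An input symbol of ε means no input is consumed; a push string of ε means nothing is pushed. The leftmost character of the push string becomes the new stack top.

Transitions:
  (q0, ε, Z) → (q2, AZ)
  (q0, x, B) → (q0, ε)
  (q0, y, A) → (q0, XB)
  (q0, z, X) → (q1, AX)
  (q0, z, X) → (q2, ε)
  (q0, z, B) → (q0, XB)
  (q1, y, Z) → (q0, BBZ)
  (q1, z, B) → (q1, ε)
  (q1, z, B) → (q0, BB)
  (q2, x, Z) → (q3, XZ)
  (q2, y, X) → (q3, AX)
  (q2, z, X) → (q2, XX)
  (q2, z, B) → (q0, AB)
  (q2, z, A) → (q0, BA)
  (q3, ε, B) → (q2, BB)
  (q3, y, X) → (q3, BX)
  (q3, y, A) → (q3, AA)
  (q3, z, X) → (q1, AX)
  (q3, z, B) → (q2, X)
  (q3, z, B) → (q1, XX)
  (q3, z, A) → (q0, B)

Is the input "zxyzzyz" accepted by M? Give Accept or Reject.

One accepting computation: (q0, zxyzzyz, Z) ⊢ (q2, zxyzzyz, AZ) ⊢ (q0, xyzzyz, BAZ) ⊢ (q0, yzzyz, AZ) ⊢ (q0, zzyz, XBZ) ⊢ (q2, zyz, BZ) ⊢ (q0, yz, ABZ) ⊢ (q0, z, XBBZ) ⊢ (q2, ε, BBZ)
All input consumed and state q2 ∈ F.

Accept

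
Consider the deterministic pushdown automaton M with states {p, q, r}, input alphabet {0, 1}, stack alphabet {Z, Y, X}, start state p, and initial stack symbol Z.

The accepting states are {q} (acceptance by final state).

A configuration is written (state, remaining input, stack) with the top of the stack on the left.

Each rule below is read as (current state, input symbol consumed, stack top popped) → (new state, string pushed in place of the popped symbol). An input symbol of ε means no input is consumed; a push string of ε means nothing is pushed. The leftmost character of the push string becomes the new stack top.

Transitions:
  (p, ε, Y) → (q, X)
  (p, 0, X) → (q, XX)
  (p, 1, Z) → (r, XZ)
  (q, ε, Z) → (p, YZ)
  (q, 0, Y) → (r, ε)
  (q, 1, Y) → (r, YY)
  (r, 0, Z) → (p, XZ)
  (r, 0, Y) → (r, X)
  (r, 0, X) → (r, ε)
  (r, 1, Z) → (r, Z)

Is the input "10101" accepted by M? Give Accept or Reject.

Reject

(p, 10101, Z)
  read 1, top Z: go to r, push XZ → (r, 0101, XZ)
  read 0, top X: go to r, push ε → (r, 101, Z)
  read 1, top Z: go to r, push Z → (r, 01, Z)
  read 0, top Z: go to p, push XZ → (p, 1, XZ)
No transition applies at (p, 1, XZ); input not fully consumed.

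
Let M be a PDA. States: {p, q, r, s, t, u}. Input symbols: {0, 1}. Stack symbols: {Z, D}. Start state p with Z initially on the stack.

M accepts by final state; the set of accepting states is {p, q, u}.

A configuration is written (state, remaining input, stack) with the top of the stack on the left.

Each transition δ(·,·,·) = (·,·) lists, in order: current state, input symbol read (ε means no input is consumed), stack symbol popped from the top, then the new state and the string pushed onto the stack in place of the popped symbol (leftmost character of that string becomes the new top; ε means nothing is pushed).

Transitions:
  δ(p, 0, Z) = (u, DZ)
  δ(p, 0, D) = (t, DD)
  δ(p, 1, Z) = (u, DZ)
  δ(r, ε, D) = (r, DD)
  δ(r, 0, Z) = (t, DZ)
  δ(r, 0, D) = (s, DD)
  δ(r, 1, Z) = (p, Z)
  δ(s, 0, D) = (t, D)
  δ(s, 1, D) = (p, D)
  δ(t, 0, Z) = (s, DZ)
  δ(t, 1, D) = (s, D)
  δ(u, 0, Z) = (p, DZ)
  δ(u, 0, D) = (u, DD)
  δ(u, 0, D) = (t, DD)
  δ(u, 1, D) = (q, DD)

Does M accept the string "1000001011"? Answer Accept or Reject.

One accepting computation: (p, 1000001011, Z) ⊢ (u, 000001011, DZ) ⊢ (u, 00001011, DDZ) ⊢ (u, 0001011, DDDZ) ⊢ (u, 001011, DDDDZ) ⊢ (u, 01011, DDDDDZ) ⊢ (t, 1011, DDDDDDZ) ⊢ (s, 011, DDDDDDZ) ⊢ (t, 11, DDDDDDZ) ⊢ (s, 1, DDDDDDZ) ⊢ (p, ε, DDDDDDZ)
All input consumed and state p ∈ F.

Accept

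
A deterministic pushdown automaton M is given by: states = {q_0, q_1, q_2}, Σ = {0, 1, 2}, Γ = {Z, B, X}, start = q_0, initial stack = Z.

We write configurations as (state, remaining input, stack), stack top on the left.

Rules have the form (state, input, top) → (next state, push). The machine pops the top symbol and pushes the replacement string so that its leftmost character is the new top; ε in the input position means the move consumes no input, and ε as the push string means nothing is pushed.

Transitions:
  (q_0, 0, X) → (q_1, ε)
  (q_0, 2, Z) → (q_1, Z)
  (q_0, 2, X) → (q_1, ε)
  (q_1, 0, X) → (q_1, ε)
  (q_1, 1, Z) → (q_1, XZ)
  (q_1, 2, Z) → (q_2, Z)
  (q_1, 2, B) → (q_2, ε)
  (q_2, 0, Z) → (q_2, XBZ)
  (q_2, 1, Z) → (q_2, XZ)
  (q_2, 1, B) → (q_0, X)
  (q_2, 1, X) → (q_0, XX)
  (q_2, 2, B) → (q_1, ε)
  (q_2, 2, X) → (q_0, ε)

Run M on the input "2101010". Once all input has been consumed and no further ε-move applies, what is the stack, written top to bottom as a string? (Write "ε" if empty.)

Z

(q_0, 2101010, Z) ⊢ (q_1, 101010, Z) ⊢ (q_1, 01010, XZ) ⊢ (q_1, 1010, Z) ⊢ (q_1, 010, XZ) ⊢ (q_1, 10, Z) ⊢ (q_1, 0, XZ) ⊢ (q_1, ε, Z)
All input consumed in state q_1 with stack Z.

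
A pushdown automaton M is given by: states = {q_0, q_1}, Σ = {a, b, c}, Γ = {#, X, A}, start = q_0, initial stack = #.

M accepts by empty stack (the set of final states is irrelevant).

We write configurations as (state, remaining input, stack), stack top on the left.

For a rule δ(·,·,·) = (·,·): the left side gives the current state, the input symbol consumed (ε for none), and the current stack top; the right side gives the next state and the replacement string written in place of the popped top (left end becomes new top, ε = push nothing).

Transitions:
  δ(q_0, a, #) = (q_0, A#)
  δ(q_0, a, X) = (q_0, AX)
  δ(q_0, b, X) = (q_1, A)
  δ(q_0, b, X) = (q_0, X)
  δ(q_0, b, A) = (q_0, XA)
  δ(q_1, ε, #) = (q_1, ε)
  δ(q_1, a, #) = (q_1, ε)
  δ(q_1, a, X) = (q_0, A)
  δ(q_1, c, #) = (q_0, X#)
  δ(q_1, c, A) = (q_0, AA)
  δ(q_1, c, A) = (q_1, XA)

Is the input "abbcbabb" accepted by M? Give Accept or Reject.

Reject

No computation consumes all input and empties the stack.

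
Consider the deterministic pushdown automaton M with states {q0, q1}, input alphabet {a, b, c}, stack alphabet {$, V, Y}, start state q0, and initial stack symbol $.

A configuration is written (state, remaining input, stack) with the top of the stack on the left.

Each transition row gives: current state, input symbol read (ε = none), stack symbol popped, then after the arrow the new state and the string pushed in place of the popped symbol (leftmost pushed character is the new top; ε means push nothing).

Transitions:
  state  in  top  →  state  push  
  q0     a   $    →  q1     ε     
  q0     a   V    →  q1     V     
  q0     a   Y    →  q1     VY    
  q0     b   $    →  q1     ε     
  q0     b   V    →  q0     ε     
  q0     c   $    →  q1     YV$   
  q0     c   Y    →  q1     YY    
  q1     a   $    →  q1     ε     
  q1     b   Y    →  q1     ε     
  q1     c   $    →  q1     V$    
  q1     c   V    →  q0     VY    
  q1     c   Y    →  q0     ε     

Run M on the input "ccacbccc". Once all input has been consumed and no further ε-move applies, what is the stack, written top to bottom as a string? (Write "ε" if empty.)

(q0, ccacbccc, $) ⊢ (q1, cacbccc, YV$) ⊢ (q0, acbccc, V$) ⊢ (q1, cbccc, V$) ⊢ (q0, bccc, VY$) ⊢ (q0, ccc, Y$) ⊢ (q1, cc, YY$) ⊢ (q0, c, Y$) ⊢ (q1, ε, YY$)
All input consumed in state q1 with stack YY$.

YY$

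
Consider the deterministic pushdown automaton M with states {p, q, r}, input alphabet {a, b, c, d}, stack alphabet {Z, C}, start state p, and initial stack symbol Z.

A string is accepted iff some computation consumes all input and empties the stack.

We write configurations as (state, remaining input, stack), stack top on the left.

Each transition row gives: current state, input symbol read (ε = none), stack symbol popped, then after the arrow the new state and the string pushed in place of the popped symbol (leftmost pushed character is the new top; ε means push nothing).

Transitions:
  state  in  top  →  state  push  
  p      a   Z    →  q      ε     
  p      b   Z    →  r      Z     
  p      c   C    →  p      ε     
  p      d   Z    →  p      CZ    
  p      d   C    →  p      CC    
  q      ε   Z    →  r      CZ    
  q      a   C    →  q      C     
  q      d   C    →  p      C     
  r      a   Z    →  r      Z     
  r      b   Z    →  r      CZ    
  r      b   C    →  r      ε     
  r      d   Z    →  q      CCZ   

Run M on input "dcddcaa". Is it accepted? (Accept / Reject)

(p, dcddcaa, Z)
  read d, top Z: go to p, push CZ → (p, cddcaa, CZ)
  read c, top C: go to p, push ε → (p, ddcaa, Z)
  read d, top Z: go to p, push CZ → (p, dcaa, CZ)
  read d, top C: go to p, push CC → (p, caa, CCZ)
  read c, top C: go to p, push ε → (p, aa, CZ)
No transition applies at (p, aa, CZ); input not fully consumed.

Reject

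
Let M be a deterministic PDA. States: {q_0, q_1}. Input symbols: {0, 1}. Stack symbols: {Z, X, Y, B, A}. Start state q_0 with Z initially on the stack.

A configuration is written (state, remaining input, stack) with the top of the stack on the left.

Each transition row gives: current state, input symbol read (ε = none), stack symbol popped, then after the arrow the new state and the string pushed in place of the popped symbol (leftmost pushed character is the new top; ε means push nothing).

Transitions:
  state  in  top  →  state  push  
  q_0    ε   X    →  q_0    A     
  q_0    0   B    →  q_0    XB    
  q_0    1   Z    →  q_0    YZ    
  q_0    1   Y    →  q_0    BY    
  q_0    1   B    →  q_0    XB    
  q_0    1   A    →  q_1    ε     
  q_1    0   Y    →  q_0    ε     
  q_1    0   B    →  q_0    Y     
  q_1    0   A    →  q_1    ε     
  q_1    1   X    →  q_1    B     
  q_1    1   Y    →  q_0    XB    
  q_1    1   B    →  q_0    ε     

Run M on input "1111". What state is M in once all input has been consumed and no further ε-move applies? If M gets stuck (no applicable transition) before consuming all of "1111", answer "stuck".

q_1

(q_0, 1111, Z) ⊢ (q_0, 111, YZ) ⊢ (q_0, 11, BYZ) ⊢ (q_0, 1, XBYZ) ⊢ (q_0, 1, ABYZ) ⊢ (q_1, ε, BYZ)
All input consumed; M is in state q_1.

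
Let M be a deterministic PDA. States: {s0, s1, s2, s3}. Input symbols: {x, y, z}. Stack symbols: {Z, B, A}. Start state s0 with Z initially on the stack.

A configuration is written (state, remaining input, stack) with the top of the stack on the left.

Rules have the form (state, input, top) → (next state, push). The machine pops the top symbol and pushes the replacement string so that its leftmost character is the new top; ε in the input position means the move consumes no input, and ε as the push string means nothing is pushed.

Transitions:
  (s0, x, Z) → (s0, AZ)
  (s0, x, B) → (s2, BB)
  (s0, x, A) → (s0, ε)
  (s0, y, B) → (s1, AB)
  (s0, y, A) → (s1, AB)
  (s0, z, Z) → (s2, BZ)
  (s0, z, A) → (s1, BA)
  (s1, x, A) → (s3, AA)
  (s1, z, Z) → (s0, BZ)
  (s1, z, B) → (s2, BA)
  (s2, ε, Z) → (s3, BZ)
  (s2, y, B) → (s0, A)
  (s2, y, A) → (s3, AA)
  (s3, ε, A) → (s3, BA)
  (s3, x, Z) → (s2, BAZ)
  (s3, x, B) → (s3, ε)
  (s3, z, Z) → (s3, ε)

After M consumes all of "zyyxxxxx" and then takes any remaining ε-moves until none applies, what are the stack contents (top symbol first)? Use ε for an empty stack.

BAABZ

(s0, zyyxxxxx, Z) ⊢ (s2, yyxxxxx, BZ) ⊢ (s0, yxxxxx, AZ) ⊢ (s1, xxxxx, ABZ) ⊢ (s3, xxxx, AABZ) ⊢ (s3, xxxx, BAABZ) ⊢ (s3, xxx, AABZ) ⊢ (s3, xxx, BAABZ) ⊢ (s3, xx, AABZ) ⊢ (s3, xx, BAABZ) ⊢ (s3, x, AABZ) ⊢ (s3, x, BAABZ) ⊢ (s3, ε, AABZ) ⊢ (s3, ε, BAABZ)
All input consumed in state s3 with stack BAABZ.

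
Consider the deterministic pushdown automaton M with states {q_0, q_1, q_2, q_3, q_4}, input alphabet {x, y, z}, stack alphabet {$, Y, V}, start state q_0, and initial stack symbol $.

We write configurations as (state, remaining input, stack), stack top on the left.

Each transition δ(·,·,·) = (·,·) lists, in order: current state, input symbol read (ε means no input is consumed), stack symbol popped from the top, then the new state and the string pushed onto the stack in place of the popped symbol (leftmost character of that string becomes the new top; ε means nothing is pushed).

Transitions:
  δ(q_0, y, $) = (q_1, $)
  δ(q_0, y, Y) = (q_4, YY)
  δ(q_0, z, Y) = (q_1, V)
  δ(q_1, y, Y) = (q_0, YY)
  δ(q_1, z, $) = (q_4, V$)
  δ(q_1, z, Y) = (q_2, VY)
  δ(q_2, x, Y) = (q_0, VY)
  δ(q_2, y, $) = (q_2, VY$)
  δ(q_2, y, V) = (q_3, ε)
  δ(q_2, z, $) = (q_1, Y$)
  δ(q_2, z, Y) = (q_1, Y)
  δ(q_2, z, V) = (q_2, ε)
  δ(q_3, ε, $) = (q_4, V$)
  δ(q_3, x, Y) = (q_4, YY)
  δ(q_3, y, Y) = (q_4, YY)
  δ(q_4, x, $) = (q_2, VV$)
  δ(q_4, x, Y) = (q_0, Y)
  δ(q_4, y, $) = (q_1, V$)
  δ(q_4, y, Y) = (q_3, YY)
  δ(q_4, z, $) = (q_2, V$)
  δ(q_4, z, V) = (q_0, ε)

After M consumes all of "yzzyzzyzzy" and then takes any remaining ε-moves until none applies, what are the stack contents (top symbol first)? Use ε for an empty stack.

$

(q_0, yzzyzzyzzy, $)
  read y, top $: go to q_1, push $ → (q_1, zzyzzyzzy, $)
  read z, top $: go to q_4, push V$ → (q_4, zyzzyzzy, V$)
  read z, top V: go to q_0, push ε → (q_0, yzzyzzy, $)
  read y, top $: go to q_1, push $ → (q_1, zzyzzy, $)
  read z, top $: go to q_4, push V$ → (q_4, zyzzy, V$)
  read z, top V: go to q_0, push ε → (q_0, yzzy, $)
  read y, top $: go to q_1, push $ → (q_1, zzy, $)
  read z, top $: go to q_4, push V$ → (q_4, zy, V$)
  read z, top V: go to q_0, push ε → (q_0, y, $)
  read y, top $: go to q_1, push $ → (q_1, ε, $)
All input consumed in state q_1 with stack $.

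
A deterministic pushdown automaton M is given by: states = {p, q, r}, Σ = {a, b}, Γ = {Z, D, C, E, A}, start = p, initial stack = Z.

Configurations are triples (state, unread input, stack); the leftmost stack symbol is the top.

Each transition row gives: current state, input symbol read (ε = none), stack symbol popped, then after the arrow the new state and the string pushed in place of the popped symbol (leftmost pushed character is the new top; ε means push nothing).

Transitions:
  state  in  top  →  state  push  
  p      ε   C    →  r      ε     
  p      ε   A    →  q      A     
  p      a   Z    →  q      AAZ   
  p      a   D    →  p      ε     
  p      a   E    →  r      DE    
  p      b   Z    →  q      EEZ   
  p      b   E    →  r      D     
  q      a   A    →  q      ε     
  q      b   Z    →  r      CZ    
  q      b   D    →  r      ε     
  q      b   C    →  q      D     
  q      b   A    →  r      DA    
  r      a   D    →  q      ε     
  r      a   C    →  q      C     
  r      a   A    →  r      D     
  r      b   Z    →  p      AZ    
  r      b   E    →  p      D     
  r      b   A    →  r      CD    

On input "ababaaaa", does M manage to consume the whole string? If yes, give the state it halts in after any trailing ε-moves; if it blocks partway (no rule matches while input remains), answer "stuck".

(p, ababaaaa, Z)
  read a, top Z: go to q, push AAZ → (q, babaaaa, AAZ)
  read b, top A: go to r, push DA → (r, abaaaa, DAAZ)
  read a, top D: go to q, push ε → (q, baaaa, AAZ)
  read b, top A: go to r, push DA → (r, aaaa, DAAZ)
  read a, top D: go to q, push ε → (q, aaa, AAZ)
  read a, top A: go to q, push ε → (q, aa, AZ)
  read a, top A: go to q, push ε → (q, a, Z)
No transition for (q, a, top Z); M blocks with input a remaining.

stuck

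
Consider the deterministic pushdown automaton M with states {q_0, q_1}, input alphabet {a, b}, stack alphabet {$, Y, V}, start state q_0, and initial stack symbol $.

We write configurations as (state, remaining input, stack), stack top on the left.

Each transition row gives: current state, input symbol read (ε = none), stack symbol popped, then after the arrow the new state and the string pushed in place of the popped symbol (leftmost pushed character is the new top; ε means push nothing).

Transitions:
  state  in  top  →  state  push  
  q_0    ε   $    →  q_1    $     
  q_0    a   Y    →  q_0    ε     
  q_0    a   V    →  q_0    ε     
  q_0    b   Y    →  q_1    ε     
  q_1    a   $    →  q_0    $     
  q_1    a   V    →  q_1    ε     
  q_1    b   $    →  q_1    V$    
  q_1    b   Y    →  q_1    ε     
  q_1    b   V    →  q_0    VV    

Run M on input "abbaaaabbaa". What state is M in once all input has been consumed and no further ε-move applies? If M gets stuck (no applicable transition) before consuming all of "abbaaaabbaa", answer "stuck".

q_1

(q_0, abbaaaabbaa, $)
  ε-move, top $: go to q_1, push $ → (q_1, abbaaaabbaa, $)
  read a, top $: go to q_0, push $ → (q_0, bbaaaabbaa, $)
  ε-move, top $: go to q_1, push $ → (q_1, bbaaaabbaa, $)
  read b, top $: go to q_1, push V$ → (q_1, baaaabbaa, V$)
  read b, top V: go to q_0, push VV → (q_0, aaaabbaa, VV$)
  read a, top V: go to q_0, push ε → (q_0, aaabbaa, V$)
  read a, top V: go to q_0, push ε → (q_0, aabbaa, $)
  ε-move, top $: go to q_1, push $ → (q_1, aabbaa, $)
  read a, top $: go to q_0, push $ → (q_0, abbaa, $)
  ε-move, top $: go to q_1, push $ → (q_1, abbaa, $)
  read a, top $: go to q_0, push $ → (q_0, bbaa, $)
  ε-move, top $: go to q_1, push $ → (q_1, bbaa, $)
  read b, top $: go to q_1, push V$ → (q_1, baa, V$)
  read b, top V: go to q_0, push VV → (q_0, aa, VV$)
  read a, top V: go to q_0, push ε → (q_0, a, V$)
  read a, top V: go to q_0, push ε → (q_0, ε, $)
  ε-move, top $: go to q_1, push $ → (q_1, ε, $)
All input consumed; M is in state q_1.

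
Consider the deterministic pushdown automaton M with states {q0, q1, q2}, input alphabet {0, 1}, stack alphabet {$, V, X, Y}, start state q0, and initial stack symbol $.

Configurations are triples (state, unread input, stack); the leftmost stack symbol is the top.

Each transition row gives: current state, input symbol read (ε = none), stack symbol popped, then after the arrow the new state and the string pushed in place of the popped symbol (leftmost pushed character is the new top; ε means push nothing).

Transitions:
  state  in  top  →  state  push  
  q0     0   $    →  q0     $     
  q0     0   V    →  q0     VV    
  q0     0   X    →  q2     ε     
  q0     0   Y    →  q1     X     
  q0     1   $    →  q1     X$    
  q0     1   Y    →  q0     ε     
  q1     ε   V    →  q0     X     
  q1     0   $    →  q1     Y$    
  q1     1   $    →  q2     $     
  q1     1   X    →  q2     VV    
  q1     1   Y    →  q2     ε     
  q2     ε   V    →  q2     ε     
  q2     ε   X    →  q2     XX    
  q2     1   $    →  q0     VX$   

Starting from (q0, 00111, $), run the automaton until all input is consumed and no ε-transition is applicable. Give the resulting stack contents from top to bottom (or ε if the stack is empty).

(q0, 00111, $) ⊢ (q0, 0111, $) ⊢ (q0, 111, $) ⊢ (q1, 11, X$) ⊢ (q2, 1, VV$) ⊢ (q2, 1, V$) ⊢ (q2, 1, $) ⊢ (q0, ε, VX$)
All input consumed in state q0 with stack VX$.

VX$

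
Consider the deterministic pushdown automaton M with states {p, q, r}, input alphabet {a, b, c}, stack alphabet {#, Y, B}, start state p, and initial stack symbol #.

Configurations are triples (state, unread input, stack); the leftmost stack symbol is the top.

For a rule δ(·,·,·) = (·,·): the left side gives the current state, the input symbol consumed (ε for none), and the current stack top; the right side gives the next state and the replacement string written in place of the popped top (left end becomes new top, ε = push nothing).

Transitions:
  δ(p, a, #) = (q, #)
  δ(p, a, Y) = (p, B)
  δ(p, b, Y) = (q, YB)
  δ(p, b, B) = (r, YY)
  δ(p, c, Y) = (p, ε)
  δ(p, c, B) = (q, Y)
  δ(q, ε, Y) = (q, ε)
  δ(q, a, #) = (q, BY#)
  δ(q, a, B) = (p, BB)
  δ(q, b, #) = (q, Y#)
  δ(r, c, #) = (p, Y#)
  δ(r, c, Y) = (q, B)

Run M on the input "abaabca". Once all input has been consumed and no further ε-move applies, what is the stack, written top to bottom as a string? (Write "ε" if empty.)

(p, abaabca, #)
  read a, top #: go to q, push # → (q, baabca, #)
  read b, top #: go to q, push Y# → (q, aabca, Y#)
  ε-move, top Y: go to q, push ε → (q, aabca, #)
  read a, top #: go to q, push BY# → (q, abca, BY#)
  read a, top B: go to p, push BB → (p, bca, BBY#)
  read b, top B: go to r, push YY → (r, ca, YYBY#)
  read c, top Y: go to q, push B → (q, a, BYBY#)
  read a, top B: go to p, push BB → (p, ε, BBYBY#)
All input consumed in state p with stack BBYBY#.

BBYBY#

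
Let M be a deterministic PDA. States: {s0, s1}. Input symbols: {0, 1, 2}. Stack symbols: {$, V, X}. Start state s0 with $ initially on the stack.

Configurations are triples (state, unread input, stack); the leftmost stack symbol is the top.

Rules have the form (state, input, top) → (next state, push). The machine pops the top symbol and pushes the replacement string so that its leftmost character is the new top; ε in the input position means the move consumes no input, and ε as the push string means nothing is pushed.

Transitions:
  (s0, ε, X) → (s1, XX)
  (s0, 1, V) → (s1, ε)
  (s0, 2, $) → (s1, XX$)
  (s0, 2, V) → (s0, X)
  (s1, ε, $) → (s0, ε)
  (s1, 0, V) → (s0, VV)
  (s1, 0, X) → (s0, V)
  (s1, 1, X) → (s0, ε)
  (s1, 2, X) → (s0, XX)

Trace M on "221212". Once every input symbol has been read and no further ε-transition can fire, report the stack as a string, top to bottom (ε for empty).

XXXXXXXX$

(s0, 221212, $)
  read 2, top $: go to s1, push XX$ → (s1, 21212, XX$)
  read 2, top X: go to s0, push XX → (s0, 1212, XXX$)
  ε-move, top X: go to s1, push XX → (s1, 1212, XXXX$)
  read 1, top X: go to s0, push ε → (s0, 212, XXX$)
  ε-move, top X: go to s1, push XX → (s1, 212, XXXX$)
  read 2, top X: go to s0, push XX → (s0, 12, XXXXX$)
  ε-move, top X: go to s1, push XX → (s1, 12, XXXXXX$)
  read 1, top X: go to s0, push ε → (s0, 2, XXXXX$)
  ε-move, top X: go to s1, push XX → (s1, 2, XXXXXX$)
  read 2, top X: go to s0, push XX → (s0, ε, XXXXXXX$)
  ε-move, top X: go to s1, push XX → (s1, ε, XXXXXXXX$)
All input consumed in state s1 with stack XXXXXXXX$.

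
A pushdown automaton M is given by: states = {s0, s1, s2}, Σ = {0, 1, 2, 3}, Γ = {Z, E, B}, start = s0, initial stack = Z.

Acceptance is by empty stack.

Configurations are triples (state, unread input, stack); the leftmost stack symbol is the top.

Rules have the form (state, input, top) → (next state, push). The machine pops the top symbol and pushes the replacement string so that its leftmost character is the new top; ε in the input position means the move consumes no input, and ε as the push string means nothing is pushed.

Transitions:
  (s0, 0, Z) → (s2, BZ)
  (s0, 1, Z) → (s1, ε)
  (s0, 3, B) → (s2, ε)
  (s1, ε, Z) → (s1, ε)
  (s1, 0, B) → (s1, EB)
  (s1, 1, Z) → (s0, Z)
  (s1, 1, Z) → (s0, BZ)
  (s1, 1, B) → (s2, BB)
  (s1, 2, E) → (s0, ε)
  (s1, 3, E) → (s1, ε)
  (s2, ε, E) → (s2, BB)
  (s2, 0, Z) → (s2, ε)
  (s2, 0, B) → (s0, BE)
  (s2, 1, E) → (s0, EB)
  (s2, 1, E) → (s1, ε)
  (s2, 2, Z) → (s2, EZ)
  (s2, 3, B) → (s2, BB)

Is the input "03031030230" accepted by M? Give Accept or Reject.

One accepting computation: (s0, 03031030230, Z) ⊢ (s2, 3031030230, BZ) ⊢ (s2, 031030230, BBZ) ⊢ (s0, 31030230, BEBZ) ⊢ (s2, 1030230, EBZ) ⊢ (s1, 030230, BZ) ⊢ (s1, 30230, EBZ) ⊢ (s1, 0230, BZ) ⊢ (s1, 230, EBZ) ⊢ (s0, 30, BZ) ⊢ (s2, 0, Z) ⊢ (s2, ε, ε)
All input consumed and the stack is empty.

Accept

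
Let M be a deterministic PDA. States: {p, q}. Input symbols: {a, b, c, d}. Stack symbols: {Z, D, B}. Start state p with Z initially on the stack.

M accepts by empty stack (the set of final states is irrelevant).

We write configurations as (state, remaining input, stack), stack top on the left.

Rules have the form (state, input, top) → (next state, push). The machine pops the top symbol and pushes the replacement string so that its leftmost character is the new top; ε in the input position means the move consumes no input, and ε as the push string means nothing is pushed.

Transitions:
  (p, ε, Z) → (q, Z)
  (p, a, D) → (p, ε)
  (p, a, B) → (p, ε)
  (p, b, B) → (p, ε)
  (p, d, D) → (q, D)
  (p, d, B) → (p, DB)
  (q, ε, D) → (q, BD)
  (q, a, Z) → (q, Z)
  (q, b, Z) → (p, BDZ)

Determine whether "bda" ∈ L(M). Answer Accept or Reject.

Reject

(p, bda, Z)
  ε-move, top Z: go to q, push Z → (q, bda, Z)
  read b, top Z: go to p, push BDZ → (p, da, BDZ)
  read d, top B: go to p, push DB → (p, a, DBDZ)
  read a, top D: go to p, push ε → (p, ε, BDZ)
All input consumed; stack is BDZ, not empty, and no further ε-move applies.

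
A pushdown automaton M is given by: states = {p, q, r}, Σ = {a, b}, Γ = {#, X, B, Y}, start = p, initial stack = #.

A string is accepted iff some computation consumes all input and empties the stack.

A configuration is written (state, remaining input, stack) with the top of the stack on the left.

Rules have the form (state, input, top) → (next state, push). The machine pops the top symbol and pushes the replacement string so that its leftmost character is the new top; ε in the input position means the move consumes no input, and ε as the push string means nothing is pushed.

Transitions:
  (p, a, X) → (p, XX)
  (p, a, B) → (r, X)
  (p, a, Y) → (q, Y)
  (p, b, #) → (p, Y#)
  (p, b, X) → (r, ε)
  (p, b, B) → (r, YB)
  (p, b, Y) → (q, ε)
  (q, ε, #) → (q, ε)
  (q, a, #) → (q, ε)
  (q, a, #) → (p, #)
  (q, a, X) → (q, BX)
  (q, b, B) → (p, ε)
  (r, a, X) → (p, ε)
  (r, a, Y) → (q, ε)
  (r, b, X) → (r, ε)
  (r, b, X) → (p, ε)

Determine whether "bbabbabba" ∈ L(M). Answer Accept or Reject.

One accepting computation: (p, bbabbabba, #) ⊢ (p, babbabba, Y#) ⊢ (q, abbabba, #) ⊢ (p, bbabba, #) ⊢ (p, babba, Y#) ⊢ (q, abba, #) ⊢ (p, bba, #) ⊢ (p, ba, Y#) ⊢ (q, a, #) ⊢ (q, ε, ε)
All input consumed and the stack is empty.

Accept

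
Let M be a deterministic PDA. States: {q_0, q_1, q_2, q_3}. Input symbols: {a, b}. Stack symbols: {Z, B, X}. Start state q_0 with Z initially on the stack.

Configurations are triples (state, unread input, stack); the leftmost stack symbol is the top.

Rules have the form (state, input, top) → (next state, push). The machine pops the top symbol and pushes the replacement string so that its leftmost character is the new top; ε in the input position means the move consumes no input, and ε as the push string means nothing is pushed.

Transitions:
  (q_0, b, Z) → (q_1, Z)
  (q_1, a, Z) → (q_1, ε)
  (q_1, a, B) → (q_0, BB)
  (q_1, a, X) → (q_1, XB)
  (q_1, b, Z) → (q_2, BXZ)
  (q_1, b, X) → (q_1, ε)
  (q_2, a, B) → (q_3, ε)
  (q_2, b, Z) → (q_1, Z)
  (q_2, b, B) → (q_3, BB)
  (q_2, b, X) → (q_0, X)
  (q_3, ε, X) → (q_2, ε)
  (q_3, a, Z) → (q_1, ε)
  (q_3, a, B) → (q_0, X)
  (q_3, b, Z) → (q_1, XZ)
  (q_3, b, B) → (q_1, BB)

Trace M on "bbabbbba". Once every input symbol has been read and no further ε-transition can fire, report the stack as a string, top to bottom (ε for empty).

(q_0, bbabbbba, Z)
  read b, top Z: go to q_1, push Z → (q_1, babbbba, Z)
  read b, top Z: go to q_2, push BXZ → (q_2, abbbba, BXZ)
  read a, top B: go to q_3, push ε → (q_3, bbbba, XZ)
  ε-move, top X: go to q_2, push ε → (q_2, bbbba, Z)
  read b, top Z: go to q_1, push Z → (q_1, bbba, Z)
  read b, top Z: go to q_2, push BXZ → (q_2, bba, BXZ)
  read b, top B: go to q_3, push BB → (q_3, ba, BBXZ)
  read b, top B: go to q_1, push BB → (q_1, a, BBBXZ)
  read a, top B: go to q_0, push BB → (q_0, ε, BBBBXZ)
All input consumed in state q_0 with stack BBBBXZ.

BBBBXZ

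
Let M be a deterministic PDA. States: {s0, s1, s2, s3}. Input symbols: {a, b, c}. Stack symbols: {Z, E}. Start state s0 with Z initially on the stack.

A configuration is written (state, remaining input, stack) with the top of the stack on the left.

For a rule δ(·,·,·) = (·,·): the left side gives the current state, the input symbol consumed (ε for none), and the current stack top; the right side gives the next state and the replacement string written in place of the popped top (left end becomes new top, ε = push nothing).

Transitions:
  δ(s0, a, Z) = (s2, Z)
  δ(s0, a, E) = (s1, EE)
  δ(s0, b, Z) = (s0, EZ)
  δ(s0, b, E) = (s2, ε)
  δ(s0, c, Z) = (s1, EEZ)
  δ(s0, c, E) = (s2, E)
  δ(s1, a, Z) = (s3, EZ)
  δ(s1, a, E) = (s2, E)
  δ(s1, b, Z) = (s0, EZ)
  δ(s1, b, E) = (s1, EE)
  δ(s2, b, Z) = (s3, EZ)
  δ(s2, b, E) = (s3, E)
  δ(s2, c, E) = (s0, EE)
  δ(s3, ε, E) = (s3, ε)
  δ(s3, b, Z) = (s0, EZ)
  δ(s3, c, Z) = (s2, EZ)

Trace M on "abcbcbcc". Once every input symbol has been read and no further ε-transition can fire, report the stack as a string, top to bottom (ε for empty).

EEZ

(s0, abcbcbcc, Z) ⊢ (s2, bcbcbcc, Z) ⊢ (s3, cbcbcc, EZ) ⊢ (s3, cbcbcc, Z) ⊢ (s2, bcbcc, EZ) ⊢ (s3, cbcc, EZ) ⊢ (s3, cbcc, Z) ⊢ (s2, bcc, EZ) ⊢ (s3, cc, EZ) ⊢ (s3, cc, Z) ⊢ (s2, c, EZ) ⊢ (s0, ε, EEZ)
All input consumed in state s0 with stack EEZ.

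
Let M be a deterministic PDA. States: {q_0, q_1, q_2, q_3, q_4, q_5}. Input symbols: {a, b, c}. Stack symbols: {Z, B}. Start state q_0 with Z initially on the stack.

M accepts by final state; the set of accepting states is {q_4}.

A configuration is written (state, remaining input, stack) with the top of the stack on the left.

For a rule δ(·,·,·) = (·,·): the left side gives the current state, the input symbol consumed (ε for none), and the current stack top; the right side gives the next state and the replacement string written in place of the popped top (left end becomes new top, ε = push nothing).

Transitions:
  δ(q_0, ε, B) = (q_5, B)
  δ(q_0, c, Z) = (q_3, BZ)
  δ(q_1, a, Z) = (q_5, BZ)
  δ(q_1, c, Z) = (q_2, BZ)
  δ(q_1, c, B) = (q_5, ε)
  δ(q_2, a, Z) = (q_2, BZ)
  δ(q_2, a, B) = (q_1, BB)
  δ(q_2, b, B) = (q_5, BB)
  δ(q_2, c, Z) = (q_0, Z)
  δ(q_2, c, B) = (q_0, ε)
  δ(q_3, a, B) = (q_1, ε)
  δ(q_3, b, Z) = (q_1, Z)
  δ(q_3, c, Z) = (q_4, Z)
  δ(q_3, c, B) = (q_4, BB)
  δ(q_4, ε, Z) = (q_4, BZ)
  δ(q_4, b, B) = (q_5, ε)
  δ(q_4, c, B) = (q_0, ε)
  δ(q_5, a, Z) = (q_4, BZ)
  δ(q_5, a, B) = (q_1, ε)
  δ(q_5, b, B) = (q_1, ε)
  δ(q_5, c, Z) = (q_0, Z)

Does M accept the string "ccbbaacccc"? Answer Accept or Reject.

Accept

(q_0, ccbbaacccc, Z)
  read c, top Z: go to q_3, push BZ → (q_3, cbbaacccc, BZ)
  read c, top B: go to q_4, push BB → (q_4, bbaacccc, BBZ)
  read b, top B: go to q_5, push ε → (q_5, baacccc, BZ)
  read b, top B: go to q_1, push ε → (q_1, aacccc, Z)
  read a, top Z: go to q_5, push BZ → (q_5, acccc, BZ)
  read a, top B: go to q_1, push ε → (q_1, cccc, Z)
  read c, top Z: go to q_2, push BZ → (q_2, ccc, BZ)
  read c, top B: go to q_0, push ε → (q_0, cc, Z)
  read c, top Z: go to q_3, push BZ → (q_3, c, BZ)
  read c, top B: go to q_4, push BB → (q_4, ε, BBZ)
All input consumed; state q_4 ∈ F.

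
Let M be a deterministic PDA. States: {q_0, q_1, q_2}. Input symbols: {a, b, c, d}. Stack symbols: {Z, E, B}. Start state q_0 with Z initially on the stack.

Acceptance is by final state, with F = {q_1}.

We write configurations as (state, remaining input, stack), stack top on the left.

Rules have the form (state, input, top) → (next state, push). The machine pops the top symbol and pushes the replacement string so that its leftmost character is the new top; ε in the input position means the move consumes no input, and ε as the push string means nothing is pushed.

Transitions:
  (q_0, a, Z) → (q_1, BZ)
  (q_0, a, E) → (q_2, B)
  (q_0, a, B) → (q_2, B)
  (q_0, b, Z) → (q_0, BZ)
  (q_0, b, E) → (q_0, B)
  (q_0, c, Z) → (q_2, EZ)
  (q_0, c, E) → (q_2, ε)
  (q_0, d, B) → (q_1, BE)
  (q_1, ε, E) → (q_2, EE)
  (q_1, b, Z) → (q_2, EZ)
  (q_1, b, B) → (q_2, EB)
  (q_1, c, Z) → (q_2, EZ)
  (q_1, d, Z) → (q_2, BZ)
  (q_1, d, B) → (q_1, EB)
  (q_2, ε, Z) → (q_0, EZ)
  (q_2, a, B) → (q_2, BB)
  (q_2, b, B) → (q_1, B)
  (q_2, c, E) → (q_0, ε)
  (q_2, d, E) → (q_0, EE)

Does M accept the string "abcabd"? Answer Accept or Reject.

Accept

(q_0, abcabd, Z)
  read a, top Z: go to q_1, push BZ → (q_1, bcabd, BZ)
  read b, top B: go to q_2, push EB → (q_2, cabd, EBZ)
  read c, top E: go to q_0, push ε → (q_0, abd, BZ)
  read a, top B: go to q_2, push B → (q_2, bd, BZ)
  read b, top B: go to q_1, push B → (q_1, d, BZ)
  read d, top B: go to q_1, push EB → (q_1, ε, EBZ)
All input consumed; state q_1 ∈ F.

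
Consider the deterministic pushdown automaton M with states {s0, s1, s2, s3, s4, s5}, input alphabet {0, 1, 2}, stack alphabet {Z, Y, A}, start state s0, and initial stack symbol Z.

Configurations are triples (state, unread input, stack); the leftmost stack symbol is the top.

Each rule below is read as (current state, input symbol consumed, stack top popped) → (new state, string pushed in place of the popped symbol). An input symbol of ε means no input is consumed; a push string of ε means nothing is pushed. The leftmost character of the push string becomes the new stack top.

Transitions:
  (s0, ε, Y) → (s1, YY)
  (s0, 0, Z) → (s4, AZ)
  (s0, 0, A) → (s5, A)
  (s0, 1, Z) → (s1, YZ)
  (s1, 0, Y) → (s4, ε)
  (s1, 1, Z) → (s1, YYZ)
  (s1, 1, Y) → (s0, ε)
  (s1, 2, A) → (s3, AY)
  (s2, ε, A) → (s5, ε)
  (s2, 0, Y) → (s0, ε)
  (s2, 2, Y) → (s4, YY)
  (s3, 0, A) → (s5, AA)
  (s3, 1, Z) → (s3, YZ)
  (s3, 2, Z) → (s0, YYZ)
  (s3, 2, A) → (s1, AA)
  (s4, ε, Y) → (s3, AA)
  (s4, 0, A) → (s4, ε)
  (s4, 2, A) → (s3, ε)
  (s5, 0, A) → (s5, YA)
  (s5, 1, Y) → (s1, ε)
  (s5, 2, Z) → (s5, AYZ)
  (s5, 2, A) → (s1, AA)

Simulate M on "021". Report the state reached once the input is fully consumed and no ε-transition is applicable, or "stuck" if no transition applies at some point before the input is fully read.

(s0, 021, Z)
  read 0, top Z: go to s4, push AZ → (s4, 21, AZ)
  read 2, top A: go to s3, push ε → (s3, 1, Z)
  read 1, top Z: go to s3, push YZ → (s3, ε, YZ)
All input consumed; M is in state s3.

s3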